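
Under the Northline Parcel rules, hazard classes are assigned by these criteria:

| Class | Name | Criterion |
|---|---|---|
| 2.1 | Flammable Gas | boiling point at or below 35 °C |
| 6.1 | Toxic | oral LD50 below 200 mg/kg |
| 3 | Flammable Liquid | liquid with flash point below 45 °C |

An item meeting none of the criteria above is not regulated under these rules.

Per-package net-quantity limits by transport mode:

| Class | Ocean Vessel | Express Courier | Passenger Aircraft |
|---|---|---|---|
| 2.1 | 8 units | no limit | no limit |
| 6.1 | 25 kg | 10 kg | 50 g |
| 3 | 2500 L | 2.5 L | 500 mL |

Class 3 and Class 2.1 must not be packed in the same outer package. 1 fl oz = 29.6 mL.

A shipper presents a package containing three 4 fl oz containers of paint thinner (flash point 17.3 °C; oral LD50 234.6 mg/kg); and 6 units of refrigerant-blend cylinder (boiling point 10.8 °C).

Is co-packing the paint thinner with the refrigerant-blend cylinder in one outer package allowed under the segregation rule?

No

The paint thinner has flash point 17.3 °C, which is < 45 °C, so it is Class 3 (Flammable Liquid).
The refrigerant-blend cylinder has boiling point 10.8 °C, which is ≤ 35 °C, so it is Class 2.1 (Flammable Gas).
Class 3 and Class 2.1 may not share an outer package.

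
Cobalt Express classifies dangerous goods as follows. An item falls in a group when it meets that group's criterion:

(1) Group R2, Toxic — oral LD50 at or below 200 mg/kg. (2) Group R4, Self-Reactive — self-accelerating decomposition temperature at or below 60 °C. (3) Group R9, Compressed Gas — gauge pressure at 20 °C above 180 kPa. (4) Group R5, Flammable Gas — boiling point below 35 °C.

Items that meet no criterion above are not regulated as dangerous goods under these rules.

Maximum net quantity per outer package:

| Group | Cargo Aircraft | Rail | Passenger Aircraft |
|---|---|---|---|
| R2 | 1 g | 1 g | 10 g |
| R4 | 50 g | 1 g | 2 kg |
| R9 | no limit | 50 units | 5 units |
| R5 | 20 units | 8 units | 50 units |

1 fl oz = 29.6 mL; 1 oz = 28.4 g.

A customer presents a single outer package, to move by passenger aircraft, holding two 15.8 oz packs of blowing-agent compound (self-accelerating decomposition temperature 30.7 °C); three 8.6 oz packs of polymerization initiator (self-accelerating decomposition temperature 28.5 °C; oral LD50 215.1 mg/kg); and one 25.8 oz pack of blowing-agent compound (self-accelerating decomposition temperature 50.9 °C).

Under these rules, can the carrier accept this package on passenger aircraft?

No

The blowing-agent compound has self-accelerating decomposition temperature 30.7 °C, which is ≤ 60 °C, so it is Group R4 (Self-Reactive).
With self-accelerating decomposition temperature 28.5 °C (≤ 60 °C), the polymerization initiator falls in Group R4.
The blowing-agent compound has self-accelerating decomposition temperature 50.9 °C, which is ≤ 60 °C, so it is Group R4 (Self-Reactive).
Group R4 net quantity: (two 15.8 oz packs = 897.44 g) + (three 8.6 oz packs = 732.72 g) + (one 25.8 oz pack = 732.72 g) = 2362.88 g.
2362.88 g > 2 kg (passenger aircraft limit, Group R4) — over the limit.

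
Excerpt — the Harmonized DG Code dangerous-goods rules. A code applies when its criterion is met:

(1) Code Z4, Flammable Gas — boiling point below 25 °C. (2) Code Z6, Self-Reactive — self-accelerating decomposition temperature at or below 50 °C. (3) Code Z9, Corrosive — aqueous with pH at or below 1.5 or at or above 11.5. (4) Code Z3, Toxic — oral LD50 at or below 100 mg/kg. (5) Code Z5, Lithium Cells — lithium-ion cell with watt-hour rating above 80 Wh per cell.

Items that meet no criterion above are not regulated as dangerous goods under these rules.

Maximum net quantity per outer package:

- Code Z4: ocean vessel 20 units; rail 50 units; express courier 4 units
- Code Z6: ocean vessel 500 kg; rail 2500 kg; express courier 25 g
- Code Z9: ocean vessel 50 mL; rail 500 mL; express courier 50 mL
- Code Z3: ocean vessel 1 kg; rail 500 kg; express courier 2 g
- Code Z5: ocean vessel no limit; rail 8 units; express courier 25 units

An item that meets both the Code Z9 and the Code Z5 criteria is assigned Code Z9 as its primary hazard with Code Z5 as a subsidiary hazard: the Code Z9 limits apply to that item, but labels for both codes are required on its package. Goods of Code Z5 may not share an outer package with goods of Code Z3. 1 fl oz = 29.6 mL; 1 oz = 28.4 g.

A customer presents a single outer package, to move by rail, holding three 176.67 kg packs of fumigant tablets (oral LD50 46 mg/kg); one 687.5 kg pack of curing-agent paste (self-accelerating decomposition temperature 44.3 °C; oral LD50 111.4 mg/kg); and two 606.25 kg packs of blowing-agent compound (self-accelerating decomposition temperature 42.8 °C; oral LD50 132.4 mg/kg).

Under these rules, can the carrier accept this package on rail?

The fumigant tablets have oral LD50 46 mg/kg, which is ≤ 100 mg/kg, so they are Code Z3 (Toxic).
The curing-agent paste has self-accelerating decomposition temperature 44.3 °C, which is ≤ 50 °C, so it is Code Z6 (Self-Reactive).
With self-accelerating decomposition temperature 42.8 °C (≤ 50 °C), the blowing-agent compound falls in Code Z6.
Total Code Z6: 687.5 kg + (two 606.25 kg packs = 1212.5 kg) = 1900 kg.
1900 kg is within the rail limit of 2500 kg for Code Z6.
Code Z3 quantity: three 176.67 kg packs = 530.01 kg.
530.01 kg > 500 kg (rail limit, Code Z3) — over the limit.
The segregation rule (Code Z5 with Code Z3) does not apply to Code Z6 with Code Z3.

No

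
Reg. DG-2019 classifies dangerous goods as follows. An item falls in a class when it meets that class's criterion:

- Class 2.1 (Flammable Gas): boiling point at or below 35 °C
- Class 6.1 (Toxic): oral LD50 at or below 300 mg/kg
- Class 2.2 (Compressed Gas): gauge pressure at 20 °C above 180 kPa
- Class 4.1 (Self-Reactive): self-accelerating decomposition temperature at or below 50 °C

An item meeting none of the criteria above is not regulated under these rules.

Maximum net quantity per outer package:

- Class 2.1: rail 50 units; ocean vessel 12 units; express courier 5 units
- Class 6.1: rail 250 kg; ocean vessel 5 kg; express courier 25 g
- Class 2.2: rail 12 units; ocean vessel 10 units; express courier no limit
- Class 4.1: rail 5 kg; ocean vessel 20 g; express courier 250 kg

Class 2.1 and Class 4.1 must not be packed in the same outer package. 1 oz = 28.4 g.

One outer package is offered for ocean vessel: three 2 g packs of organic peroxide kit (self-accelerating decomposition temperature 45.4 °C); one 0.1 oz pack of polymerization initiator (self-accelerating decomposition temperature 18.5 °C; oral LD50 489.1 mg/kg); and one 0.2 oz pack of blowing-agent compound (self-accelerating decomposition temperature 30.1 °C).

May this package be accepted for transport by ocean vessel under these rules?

Yes

Self-accelerating decomposition temperature 45.4 °C meets the Class 4.1 criterion (Self-Reactive), so the organic peroxide kit is Class 4.1.
Self-accelerating decomposition temperature 18.5 °C meets the Class 4.1 criterion (Self-Reactive), so the polymerization initiator is Class 4.1.
Self-accelerating decomposition temperature 30.1 °C meets the Class 4.1 criterion (Self-Reactive), so the blowing-agent compound is Class 4.1.
Total Class 4.1: (three 2 g packs = 6 g) + (one 0.1 oz pack = 2.84 g) + (one 0.2 oz pack = 5.68 g) = 14.52 g.
14.52 g ≤ 20 g (ocean vessel limit, Class 4.1) — within limit.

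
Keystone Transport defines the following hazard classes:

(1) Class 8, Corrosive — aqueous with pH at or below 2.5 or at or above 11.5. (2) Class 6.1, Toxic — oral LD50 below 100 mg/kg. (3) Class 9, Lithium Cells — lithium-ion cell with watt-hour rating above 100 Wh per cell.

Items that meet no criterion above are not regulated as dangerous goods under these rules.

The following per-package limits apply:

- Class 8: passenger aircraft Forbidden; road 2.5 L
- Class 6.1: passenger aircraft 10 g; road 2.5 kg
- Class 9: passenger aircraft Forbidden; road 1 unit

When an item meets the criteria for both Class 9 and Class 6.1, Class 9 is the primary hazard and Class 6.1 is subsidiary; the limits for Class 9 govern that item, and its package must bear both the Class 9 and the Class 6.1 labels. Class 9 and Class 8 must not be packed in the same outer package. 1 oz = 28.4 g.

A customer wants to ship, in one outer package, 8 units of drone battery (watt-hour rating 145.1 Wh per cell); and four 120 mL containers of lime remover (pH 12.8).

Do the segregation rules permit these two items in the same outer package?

No

With watt-hour rating 145.1 Wh per cell (> 100 Wh per cell), the drone battery falls in Class 9.
Lime remover: pH 12.8 ≥ 11.5 → Class 8 (Corrosive).
Class 9 and Class 8 may not share an outer package.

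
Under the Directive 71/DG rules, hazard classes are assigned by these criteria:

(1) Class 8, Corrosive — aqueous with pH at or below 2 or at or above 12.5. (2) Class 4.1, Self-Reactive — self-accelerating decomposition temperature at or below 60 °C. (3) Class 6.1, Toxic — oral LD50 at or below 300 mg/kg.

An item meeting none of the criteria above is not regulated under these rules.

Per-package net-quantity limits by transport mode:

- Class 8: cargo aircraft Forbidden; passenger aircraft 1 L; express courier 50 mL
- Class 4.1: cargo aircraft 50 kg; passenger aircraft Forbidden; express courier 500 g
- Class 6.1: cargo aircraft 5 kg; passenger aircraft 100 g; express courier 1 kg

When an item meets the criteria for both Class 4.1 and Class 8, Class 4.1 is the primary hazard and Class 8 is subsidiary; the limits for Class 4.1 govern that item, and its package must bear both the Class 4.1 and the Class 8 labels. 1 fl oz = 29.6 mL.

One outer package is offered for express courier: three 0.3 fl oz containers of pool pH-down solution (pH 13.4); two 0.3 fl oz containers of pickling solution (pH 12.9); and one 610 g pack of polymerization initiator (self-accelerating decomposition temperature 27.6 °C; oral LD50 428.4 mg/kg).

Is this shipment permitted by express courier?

No

Pool pH-down solution: pH 13.4 ≥ 12.5 → Class 8 (Corrosive).
Pickling solution: pH 12.9 ≥ 12.5 → Class 8 (Corrosive).
With self-accelerating decomposition temperature 27.6 °C (≤ 60 °C), the polymerization initiator falls in Class 4.1.
Class 4.1 quantity: 610 g.
610 g exceeds the express courier limit of 500 g for Class 4.1.
Class 8 net quantity: (three 0.3 fl oz containers = 26.64 mL) + (two 0.3 fl oz containers = 17.76 mL) = 44.4 mL.
That is within the Class 8 express courier limit of 50 mL.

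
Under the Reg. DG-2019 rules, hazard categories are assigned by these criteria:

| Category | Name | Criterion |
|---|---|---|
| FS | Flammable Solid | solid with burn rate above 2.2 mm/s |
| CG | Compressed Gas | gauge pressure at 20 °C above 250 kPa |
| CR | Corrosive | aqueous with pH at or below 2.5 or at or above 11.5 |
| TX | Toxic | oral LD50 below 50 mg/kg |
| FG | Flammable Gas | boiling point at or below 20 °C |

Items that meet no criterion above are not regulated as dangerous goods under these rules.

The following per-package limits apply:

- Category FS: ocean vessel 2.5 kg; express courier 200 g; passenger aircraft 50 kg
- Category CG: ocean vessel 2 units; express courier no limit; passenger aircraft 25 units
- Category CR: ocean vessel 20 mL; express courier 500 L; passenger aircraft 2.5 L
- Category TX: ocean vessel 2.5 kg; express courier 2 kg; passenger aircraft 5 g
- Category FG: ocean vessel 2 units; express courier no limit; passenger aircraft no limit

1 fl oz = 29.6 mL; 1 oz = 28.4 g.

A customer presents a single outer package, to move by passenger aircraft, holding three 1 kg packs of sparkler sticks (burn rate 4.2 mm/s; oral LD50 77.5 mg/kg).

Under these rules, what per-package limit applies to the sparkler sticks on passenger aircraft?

50 kg

The sparkler sticks have burn rate 4.2 mm/s, which is > 2.2 mm/s, so they are Category FS (Flammable Solid).
The passenger aircraft limit for Category FS is 50 kg.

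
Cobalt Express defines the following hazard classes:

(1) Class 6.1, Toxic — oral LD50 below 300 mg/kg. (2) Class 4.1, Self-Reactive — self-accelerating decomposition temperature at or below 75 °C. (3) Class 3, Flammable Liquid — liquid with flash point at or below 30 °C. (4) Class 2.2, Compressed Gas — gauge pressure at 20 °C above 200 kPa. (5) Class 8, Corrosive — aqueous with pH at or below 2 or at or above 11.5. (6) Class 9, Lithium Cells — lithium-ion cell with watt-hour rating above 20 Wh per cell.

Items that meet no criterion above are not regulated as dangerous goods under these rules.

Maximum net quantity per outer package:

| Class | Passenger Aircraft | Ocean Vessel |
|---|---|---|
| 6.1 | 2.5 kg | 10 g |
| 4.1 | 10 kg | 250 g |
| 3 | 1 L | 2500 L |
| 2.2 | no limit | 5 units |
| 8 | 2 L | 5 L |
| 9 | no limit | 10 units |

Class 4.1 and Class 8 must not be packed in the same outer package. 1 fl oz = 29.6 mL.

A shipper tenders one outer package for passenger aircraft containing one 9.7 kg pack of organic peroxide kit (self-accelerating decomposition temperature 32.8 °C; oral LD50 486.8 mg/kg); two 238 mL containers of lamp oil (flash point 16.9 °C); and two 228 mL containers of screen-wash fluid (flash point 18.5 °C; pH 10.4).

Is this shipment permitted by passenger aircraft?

Yes

The organic peroxide kit has self-accelerating decomposition temperature 32.8 °C, which is ≤ 75 °C, so it is Class 4.1 (Self-Reactive).
Lamp oil: flash point 16.9 °C ≤ 30 °C → Class 3 (Flammable Liquid).
The screen-wash fluid has flash point 18.5 °C, which is ≤ 30 °C, so it is Class 3 (Flammable Liquid).
Class 4.1 quantity: 9.7 kg.
That is within the Class 4.1 passenger aircraft limit of 10 kg.
Class 3 net quantity: (two 238 mL containers = 476 mL) + (two 228 mL containers = 456 mL) = 932 mL.
That is within the Class 3 passenger aircraft limit of 1 L.
The segregation rule (Class 4.1 with Class 8) does not apply to Class 4.1 with Class 3.
Every hazard class is within its passenger aircraft limit and no segregation rule is violated.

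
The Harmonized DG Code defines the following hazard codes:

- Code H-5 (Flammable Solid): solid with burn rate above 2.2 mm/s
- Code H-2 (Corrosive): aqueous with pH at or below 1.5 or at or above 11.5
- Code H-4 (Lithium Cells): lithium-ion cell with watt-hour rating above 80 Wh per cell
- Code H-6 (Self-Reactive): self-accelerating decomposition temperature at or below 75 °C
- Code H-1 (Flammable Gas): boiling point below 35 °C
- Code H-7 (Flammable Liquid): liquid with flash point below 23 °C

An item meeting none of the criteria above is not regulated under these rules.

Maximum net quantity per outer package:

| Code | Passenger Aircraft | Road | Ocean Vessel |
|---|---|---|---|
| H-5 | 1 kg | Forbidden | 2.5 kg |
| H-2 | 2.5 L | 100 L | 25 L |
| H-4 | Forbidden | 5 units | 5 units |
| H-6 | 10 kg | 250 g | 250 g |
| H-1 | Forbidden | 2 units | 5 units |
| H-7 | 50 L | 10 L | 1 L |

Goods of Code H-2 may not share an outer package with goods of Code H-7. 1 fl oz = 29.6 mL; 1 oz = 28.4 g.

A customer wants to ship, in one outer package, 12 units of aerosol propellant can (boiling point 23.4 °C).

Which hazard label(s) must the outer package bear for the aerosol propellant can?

Code H-1

Aerosol propellant can: boiling point 23.4 °C < 35 °C → Code H-1 (Flammable Gas).
Only the Code H-1 label is required.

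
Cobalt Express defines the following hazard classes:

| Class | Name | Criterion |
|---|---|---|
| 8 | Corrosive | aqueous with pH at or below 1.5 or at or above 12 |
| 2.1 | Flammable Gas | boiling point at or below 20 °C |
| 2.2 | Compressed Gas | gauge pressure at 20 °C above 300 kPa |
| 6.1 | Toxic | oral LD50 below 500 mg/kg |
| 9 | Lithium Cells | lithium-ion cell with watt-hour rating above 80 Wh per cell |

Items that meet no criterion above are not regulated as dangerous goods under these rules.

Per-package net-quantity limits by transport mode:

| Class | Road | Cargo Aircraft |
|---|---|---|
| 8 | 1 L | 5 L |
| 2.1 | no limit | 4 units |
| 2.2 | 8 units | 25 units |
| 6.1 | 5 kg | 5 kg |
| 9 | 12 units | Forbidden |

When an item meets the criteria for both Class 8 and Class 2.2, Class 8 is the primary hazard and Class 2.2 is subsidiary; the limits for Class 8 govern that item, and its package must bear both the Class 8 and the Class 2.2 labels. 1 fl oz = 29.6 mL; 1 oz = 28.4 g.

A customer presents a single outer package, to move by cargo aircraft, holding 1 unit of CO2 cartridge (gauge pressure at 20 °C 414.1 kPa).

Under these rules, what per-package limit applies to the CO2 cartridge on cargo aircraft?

Gauge pressure at 20 °C 414.1 kPa meets the Class 2.2 criterion (Compressed Gas), so the CO2 cartridge is Class 2.2.
The cargo aircraft limit for Class 2.2 is 25 units.

25 units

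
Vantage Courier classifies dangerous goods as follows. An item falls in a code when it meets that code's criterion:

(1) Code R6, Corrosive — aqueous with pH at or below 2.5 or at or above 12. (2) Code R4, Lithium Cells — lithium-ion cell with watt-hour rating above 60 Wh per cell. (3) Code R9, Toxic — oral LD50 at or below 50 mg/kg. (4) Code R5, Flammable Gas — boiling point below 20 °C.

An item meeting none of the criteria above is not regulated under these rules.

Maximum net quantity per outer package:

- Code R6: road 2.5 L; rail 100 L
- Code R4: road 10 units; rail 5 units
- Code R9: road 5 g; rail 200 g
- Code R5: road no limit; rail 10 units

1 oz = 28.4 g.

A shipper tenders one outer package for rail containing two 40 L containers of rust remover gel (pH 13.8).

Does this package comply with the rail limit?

pH 13.8 meets the Code R6 criterion (Corrosive), so the rust remover gel is Code R6.
Code R6 quantity: two 40 L containers = 80 L.
80 L is within the rail limit of 100 L for Code R6.

Yes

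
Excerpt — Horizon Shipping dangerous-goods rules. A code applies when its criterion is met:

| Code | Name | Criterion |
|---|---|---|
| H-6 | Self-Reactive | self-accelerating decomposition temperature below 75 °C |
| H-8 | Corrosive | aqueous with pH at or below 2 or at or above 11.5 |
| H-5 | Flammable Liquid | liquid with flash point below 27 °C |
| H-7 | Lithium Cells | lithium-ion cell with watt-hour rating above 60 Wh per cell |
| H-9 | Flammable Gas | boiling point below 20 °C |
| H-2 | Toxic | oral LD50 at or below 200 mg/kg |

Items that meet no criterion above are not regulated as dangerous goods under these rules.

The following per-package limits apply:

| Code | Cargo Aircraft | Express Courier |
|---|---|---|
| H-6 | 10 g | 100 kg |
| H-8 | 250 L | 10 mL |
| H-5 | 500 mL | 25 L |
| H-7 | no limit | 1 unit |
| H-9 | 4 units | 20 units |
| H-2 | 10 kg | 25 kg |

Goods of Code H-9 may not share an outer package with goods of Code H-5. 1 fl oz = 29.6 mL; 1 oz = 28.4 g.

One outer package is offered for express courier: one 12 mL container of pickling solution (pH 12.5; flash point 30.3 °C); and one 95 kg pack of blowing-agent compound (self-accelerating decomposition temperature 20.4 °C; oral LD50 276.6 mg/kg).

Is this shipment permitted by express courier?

No

The pickling solution has pH 12.5, which is ≥ 11.5, so it is Code H-8 (Corrosive).
Self-accelerating decomposition temperature 20.4 °C meets the Code H-6 criterion (Self-Reactive), so the blowing-agent compound is Code H-6.
Code H-8 quantity: 12 mL.
That exceeds the Code H-8 express courier limit of 10 mL.
Code H-6 quantity: 95 kg.
95 kg ≤ 100 kg (express courier limit, Code H-6) — within limit.
The segregation rule (Code H-9 with Code H-5) does not apply to Code H-8 with Code H-6.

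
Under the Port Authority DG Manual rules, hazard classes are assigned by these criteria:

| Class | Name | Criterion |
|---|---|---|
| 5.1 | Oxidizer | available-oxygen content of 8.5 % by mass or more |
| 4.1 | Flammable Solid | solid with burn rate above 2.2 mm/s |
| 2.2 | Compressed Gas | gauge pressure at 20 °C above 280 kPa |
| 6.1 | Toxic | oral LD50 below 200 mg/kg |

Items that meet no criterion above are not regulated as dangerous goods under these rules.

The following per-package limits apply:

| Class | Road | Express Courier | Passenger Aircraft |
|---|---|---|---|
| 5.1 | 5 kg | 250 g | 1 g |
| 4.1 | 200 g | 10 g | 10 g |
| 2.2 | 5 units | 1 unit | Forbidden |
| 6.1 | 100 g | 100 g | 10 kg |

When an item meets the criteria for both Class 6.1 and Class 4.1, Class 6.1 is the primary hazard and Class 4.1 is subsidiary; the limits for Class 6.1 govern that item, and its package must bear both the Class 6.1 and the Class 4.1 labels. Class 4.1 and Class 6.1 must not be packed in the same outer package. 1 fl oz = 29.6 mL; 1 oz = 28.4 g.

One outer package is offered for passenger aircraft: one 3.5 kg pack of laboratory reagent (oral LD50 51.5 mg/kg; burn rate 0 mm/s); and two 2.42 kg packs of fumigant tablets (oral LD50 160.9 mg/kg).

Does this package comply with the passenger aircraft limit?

Yes

The laboratory reagent has oral LD50 51.5 mg/kg, which is < 200 mg/kg, so it is Class 6.1 (Toxic).
The fumigant tablets have oral LD50 160.9 mg/kg, which is < 200 mg/kg, so they are Class 6.1 (Toxic).
Total Class 6.1: 3.5 kg + (two 2.42 kg packs = 4.84 kg) = 8.34 kg.
8.34 kg is within the passenger aircraft limit of 10 kg for Class 6.1.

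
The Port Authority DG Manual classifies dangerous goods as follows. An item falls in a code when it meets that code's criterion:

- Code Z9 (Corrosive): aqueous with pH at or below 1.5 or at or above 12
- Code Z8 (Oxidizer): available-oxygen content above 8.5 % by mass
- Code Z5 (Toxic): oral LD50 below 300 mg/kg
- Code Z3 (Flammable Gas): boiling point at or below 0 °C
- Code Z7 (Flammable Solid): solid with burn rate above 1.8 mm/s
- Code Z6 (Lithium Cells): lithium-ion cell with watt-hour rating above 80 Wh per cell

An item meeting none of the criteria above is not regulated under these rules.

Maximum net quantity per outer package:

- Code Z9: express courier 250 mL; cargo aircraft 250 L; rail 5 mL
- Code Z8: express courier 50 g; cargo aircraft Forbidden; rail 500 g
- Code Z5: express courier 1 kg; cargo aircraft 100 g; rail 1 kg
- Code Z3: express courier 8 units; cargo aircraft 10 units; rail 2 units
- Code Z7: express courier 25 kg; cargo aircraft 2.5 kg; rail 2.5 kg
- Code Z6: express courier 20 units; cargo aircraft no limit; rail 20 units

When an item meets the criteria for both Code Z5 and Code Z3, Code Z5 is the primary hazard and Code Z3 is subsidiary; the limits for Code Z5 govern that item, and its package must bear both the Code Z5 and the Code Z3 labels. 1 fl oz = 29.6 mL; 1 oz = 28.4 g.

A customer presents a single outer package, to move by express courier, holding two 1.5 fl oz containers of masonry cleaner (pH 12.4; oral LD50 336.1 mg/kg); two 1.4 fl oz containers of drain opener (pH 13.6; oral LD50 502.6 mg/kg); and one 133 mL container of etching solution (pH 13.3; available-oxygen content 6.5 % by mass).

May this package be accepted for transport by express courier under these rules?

No

The masonry cleaner has pH 12.4, which is ≥ 12, so it is Code Z9 (Corrosive).
pH 13.6 meets the Code Z9 criterion (Corrosive), so the drain opener is Code Z9.
Etching solution: pH 13.3 ≥ 12 → Code Z9 (Corrosive).
Total Code Z9: (two 1.5 fl oz containers = 88.8 mL) + (two 1.4 fl oz containers = 82.88 mL) + 133 mL = 304.68 mL.
304.68 mL exceeds the express courier limit of 250 mL for Code Z9.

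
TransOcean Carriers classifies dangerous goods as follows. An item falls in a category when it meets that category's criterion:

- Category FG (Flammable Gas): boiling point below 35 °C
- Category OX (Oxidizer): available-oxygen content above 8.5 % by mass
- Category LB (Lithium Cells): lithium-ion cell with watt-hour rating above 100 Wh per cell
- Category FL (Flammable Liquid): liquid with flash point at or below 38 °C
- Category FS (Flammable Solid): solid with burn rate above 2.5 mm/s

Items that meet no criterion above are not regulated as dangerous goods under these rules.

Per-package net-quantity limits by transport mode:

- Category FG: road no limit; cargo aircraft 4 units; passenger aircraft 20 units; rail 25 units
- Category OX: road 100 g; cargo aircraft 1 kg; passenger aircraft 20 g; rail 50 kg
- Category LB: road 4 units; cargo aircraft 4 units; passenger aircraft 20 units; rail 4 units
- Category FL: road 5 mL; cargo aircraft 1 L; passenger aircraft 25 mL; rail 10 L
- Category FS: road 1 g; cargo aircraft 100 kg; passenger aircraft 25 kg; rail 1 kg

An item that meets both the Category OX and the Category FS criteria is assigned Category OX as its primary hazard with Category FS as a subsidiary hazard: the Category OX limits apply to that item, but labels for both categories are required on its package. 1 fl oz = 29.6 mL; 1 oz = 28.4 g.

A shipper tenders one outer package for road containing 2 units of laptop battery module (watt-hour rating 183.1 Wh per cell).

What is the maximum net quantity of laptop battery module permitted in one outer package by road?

4 units

With watt-hour rating 183.1 Wh per cell (> 100 Wh per cell), the laptop battery module falls in Category LB.
The road limit for Category LB is 4 units.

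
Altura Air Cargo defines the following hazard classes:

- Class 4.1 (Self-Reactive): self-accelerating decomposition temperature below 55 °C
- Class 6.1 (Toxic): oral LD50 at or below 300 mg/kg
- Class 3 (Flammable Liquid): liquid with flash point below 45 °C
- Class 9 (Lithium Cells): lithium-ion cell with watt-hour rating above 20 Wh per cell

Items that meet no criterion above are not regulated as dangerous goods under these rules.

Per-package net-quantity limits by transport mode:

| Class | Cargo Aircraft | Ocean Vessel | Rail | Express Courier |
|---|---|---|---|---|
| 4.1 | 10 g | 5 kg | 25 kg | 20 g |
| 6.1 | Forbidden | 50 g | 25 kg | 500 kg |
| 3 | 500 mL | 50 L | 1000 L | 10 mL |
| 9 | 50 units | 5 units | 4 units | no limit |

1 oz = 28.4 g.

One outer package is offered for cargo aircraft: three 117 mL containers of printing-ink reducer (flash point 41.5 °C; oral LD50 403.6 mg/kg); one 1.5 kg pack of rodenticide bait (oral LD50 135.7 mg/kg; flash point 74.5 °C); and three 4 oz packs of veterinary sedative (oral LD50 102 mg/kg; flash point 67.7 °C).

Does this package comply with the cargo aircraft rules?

With flash point 41.5 °C (< 45 °C), the printing-ink reducer falls in Class 3.
With oral LD50 135.7 mg/kg (≤ 300 mg/kg), the rodenticide bait falls in Class 6.1.
The veterinary sedative has oral LD50 102 mg/kg, which is ≤ 300 mg/kg, so it is Class 6.1 (Toxic).
Class 6.1 net quantity: 1.5 kg + (three 4 oz packs = 340.8 g) = 1840.8 g.
By cargo aircraft, Class 6.1 is Forbidden regardless of quantity.
Class 3 quantity: three 117 mL containers = 351 mL.
351 mL ≤ 500 mL (cargo aircraft limit, Class 3) — within limit.

No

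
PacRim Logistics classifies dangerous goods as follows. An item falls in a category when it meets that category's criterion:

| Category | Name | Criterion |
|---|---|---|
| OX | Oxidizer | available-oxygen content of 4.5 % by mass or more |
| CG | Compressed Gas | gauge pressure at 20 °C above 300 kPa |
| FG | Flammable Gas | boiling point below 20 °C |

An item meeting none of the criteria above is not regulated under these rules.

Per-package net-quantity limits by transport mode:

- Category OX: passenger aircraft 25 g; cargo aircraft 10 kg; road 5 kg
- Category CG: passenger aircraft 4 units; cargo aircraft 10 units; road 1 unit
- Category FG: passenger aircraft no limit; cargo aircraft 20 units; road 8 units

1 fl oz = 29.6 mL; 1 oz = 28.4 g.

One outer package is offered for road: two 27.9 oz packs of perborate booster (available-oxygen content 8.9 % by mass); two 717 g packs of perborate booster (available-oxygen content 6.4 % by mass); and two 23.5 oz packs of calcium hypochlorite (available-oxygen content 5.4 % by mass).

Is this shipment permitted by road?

Yes

With available-oxygen content 8.9 % by mass (≥ 4.5 % by mass), the perborate booster falls in Category OX.
The perborate booster has available-oxygen content 6.4 % by mass, which is ≥ 4.5 % by mass, so it is Category OX (Oxidizer).
The calcium hypochlorite has available-oxygen content 5.4 % by mass, which is ≥ 4.5 % by mass, so it is Category OX (Oxidizer).
Category OX net quantity: (two 27.9 oz packs = 1584.72 g) + (two 717 g packs = 1.434 kg) + (two 23.5 oz packs = 1334.8 g) = 4353.52 g.
4353.52 g ≤ 5 kg (road limit, Category OX) — within limit.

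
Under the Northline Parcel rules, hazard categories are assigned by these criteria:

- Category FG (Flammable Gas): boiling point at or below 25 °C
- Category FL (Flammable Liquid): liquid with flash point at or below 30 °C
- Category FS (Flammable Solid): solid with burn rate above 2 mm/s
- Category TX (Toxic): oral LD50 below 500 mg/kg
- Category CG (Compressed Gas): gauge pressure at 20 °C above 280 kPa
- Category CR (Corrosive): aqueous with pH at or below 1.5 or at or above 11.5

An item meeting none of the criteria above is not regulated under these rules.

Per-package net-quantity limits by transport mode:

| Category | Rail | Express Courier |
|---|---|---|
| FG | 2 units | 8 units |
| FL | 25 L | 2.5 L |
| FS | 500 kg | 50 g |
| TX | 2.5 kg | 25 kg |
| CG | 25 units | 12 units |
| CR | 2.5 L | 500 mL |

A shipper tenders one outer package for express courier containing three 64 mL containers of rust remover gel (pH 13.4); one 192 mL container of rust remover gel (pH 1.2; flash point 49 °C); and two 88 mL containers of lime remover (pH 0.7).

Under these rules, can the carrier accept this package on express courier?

No

With pH 13.4 (≥ 11.5), the rust remover gel falls in Category CR.
pH 1.2 meets the Category CR criterion (Corrosive), so the rust remover gel is Category CR.
pH 0.7 meets the Category CR criterion (Corrosive), so the lime remover is Category CR.
Category CR net quantity: (three 64 mL containers = 192 mL) + 192 mL + (two 88 mL containers = 176 mL) = 560 mL.
560 mL exceeds the express courier limit of 500 mL for Category CR.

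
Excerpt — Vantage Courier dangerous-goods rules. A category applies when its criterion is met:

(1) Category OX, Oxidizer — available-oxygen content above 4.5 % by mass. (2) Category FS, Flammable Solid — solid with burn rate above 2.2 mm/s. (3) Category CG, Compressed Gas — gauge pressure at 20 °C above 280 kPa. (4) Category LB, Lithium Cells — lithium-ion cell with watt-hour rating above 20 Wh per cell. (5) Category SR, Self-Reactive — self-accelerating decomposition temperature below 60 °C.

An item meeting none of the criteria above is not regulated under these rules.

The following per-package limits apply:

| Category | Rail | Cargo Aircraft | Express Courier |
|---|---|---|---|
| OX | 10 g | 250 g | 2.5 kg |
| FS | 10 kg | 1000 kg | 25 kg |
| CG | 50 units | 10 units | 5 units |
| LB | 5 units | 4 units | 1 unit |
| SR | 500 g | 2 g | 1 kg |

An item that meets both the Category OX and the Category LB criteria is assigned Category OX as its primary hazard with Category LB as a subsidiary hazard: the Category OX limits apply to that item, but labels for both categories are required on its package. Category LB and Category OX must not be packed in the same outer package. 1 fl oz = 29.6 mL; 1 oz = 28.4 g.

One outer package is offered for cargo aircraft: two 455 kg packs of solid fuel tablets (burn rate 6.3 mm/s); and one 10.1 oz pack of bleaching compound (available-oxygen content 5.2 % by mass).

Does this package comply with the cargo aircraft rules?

No

With burn rate 6.3 mm/s (> 2.2 mm/s), the solid fuel tablets fall in Category FS.
With available-oxygen content 5.2 % by mass (> 4.5 % by mass), the bleaching compound falls in Category OX.
Category OX quantity: one 10.1 oz pack = 286.84 g.
286.84 g exceeds the cargo aircraft limit of 250 g for Category OX.
Category FS quantity: two 455 kg packs = 910 kg.
910 kg ≤ 1000 kg (cargo aircraft limit, Category FS) — within limit.
The segregation rule (Category LB with Category OX) does not apply to Category OX with Category FS.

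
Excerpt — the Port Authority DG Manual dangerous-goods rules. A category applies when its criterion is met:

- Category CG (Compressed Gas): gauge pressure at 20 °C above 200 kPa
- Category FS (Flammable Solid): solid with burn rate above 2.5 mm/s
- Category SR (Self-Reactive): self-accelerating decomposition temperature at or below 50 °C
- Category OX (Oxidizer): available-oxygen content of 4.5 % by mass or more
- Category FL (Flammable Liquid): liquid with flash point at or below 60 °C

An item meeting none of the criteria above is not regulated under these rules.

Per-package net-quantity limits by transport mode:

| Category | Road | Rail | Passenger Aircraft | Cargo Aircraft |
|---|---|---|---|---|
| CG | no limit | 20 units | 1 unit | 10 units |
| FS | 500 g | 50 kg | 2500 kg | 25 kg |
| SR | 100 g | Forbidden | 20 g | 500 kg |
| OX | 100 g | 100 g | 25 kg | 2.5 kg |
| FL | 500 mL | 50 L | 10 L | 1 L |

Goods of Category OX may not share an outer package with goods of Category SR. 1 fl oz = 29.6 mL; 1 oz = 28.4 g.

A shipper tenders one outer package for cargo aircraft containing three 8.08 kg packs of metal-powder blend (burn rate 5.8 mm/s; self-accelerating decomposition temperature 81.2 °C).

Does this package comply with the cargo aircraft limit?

The metal-powder blend has burn rate 5.8 mm/s, which is > 2.5 mm/s, so it is Category FS (Flammable Solid).
Category FS quantity: three 8.08 kg packs = 24.24 kg.
That is within the Category FS cargo aircraft limit of 25 kg.

Yes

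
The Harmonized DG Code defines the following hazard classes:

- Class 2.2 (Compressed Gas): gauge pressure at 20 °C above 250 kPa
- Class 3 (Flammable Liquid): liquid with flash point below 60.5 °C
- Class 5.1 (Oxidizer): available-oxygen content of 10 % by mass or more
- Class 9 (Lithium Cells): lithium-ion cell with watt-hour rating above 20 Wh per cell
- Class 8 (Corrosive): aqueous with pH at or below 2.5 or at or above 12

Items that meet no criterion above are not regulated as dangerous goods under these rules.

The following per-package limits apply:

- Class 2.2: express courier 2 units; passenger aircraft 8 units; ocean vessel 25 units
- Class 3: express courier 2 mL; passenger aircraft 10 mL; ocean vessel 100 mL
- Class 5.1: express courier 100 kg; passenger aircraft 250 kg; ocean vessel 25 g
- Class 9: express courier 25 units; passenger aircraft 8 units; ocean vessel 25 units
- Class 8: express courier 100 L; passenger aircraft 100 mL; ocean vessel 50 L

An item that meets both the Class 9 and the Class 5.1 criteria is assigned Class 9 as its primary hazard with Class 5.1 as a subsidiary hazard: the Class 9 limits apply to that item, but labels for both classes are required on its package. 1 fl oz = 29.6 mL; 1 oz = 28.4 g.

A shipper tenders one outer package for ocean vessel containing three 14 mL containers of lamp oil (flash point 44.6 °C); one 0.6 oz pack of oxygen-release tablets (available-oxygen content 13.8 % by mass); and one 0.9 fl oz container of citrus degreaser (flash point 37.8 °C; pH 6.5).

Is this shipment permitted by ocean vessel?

With flash point 44.6 °C (< 60.5 °C), the lamp oil falls in Class 3.
Available-oxygen content 13.8 % by mass meets the Class 5.1 criterion (Oxidizer), so the oxygen-release tablets are Class 5.1.
Flash point 37.8 °C meets the Class 3 criterion (Flammable Liquid), so the citrus degreaser is Class 3.
Class 3 net quantity: (three 14 mL containers = 42 mL) + (one 0.9 fl oz container = 26.64 mL) = 68.64 mL.
That is within the Class 3 ocean vessel limit of 100 mL.
Class 5.1 quantity: one 0.6 oz pack = 17.04 g.
That is within the Class 5.1 ocean vessel limit of 25 g.
Every hazard class is within its ocean vessel limit and no segregation rule is violated.

Yes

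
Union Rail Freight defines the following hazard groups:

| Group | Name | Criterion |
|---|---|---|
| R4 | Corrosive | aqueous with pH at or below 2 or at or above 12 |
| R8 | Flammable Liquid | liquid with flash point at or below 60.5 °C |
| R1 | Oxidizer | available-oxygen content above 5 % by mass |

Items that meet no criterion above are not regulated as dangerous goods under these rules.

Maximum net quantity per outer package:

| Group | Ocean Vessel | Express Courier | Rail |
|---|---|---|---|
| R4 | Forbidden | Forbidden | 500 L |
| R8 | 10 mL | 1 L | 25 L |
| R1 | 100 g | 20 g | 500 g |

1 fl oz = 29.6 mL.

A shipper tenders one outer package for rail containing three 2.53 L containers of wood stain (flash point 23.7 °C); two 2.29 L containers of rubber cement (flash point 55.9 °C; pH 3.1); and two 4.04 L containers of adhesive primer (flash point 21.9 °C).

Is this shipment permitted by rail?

Flash point 23.7 °C meets the Group R8 criterion (Flammable Liquid), so the wood stain is Group R8.
Rubber cement: flash point 55.9 °C ≤ 60.5 °C → Group R8 (Flammable Liquid).
With flash point 21.9 °C (≤ 60.5 °C), the adhesive primer falls in Group R8.
Group R8 net quantity: (three 2.53 L containers = 7.59 L) + (two 2.29 L containers = 4.58 L) + (two 4.04 L containers = 8.08 L) = 20.25 L.
20.25 L ≤ 25 L (rail limit, Group R8) — within limit.

Yes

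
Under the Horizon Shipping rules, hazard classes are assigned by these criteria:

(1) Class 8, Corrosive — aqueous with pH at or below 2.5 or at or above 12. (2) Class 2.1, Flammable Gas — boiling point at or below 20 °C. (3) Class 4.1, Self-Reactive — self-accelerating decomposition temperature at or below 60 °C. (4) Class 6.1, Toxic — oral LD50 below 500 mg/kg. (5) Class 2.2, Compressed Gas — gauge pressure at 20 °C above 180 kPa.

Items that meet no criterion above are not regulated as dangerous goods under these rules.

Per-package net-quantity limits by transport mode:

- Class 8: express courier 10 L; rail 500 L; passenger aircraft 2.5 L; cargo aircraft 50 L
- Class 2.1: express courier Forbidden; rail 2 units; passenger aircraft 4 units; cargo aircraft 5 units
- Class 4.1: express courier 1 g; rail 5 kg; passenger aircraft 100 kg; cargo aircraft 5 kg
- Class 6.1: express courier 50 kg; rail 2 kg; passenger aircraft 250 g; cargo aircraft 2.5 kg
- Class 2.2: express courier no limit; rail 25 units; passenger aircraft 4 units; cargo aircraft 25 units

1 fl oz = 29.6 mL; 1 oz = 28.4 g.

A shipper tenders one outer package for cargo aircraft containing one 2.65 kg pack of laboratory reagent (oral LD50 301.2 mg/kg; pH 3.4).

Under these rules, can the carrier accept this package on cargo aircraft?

No

Oral LD50 301.2 mg/kg meets the Class 6.1 criterion (Toxic), so the laboratory reagent is Class 6.1.
Class 6.1 quantity: 2.65 kg.
2.65 kg exceeds the cargo aircraft limit of 2.5 kg for Class 6.1.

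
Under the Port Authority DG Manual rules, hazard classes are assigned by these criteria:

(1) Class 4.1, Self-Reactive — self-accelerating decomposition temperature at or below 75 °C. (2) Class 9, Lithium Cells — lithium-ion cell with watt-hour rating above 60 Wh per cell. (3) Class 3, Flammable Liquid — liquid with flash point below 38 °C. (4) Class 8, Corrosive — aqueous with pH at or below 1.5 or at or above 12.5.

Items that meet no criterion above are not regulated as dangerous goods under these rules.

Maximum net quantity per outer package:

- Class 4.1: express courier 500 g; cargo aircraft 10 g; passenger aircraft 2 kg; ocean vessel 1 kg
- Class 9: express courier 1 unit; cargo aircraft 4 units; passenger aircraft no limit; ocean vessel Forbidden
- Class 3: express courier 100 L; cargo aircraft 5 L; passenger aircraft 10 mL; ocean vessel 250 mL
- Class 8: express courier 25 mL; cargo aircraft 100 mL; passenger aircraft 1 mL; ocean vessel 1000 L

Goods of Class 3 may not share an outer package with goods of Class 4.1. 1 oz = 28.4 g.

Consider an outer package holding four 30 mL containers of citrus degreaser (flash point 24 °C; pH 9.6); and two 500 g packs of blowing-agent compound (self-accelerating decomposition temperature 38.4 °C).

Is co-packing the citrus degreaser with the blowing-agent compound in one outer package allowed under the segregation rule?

No

The citrus degreaser has flash point 24 °C, which is < 38 °C, so it is Class 3 (Flammable Liquid).
Blowing-agent compound: self-accelerating decomposition temperature 38.4 °C ≤ 75 °C → Class 4.1 (Self-Reactive).
Class 3 and Class 4.1 may not share an outer package.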